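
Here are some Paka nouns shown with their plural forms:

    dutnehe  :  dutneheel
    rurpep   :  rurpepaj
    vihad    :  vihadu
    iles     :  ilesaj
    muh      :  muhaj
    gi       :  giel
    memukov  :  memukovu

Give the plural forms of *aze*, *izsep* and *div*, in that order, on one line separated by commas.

Looking at the final sound of each stem: -aj when the stem ends in a voiceless consonant (*rurpep*, *iles*, *muh*); -u when the stem ends in a voiced consonant (*vihad*, *memukov*); -el when the stem ends in a vowel (*dutnehe*, *gi*).
Since the final sound of *aze* is /e/ (a vowel), it takes -el, giving *azeel*.
*izsep* — final sound /p/ (a voiceless consonant) → -aj → *izsepaj*.
Since the final sound of *div* is /v/ (a voiced consonant), it takes -u, giving *divu*.

azeel, izsepaj, divu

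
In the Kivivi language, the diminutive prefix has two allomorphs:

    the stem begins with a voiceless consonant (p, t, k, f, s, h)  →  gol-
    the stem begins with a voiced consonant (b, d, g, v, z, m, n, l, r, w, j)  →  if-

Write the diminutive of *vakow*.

ifvakow

*vakow*: first consonant = /v/, voiced → if- → *ifvakow*.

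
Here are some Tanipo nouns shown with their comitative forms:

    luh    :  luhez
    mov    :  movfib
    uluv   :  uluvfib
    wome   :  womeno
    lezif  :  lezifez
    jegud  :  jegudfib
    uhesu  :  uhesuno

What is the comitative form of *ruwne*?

The suffix is conditioned by the final sound: -ez when the stem ends in a voiceless consonant (*luh*, *lezif*); -fib when the stem ends in a voiced consonant (*mov*, *uluv*, *jegud*); -no when the stem ends in a vowel (*wome*, *uhesu*).
*ruwne* — final sound /e/ (a vowel) → -no → *ruwneno*.

ruwneno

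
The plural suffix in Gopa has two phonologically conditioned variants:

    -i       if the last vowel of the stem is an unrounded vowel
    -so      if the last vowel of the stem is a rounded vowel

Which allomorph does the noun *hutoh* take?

-so

*hutoh* — last vowel /o/ (a rounded vowel) → -so.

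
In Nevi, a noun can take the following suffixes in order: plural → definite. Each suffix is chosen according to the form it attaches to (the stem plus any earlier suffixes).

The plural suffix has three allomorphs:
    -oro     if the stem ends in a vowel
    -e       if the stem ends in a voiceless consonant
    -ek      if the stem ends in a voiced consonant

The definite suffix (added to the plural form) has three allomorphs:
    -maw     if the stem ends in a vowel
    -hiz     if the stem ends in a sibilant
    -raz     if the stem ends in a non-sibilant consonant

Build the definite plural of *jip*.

*jip*: final sound = /p/, a voiceless consonant → -e → *jipe*.
Since the final sound of the plural form *jipe* is /e/ (a vowel), it takes -maw, giving *jipemaw*.

jipemaw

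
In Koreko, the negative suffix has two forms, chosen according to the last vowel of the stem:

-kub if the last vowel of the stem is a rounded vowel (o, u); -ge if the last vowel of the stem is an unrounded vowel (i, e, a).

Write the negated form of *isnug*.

isnugkub

*isnug* — last vowel /u/ (a rounded vowel) → -kub → *isnugkub*.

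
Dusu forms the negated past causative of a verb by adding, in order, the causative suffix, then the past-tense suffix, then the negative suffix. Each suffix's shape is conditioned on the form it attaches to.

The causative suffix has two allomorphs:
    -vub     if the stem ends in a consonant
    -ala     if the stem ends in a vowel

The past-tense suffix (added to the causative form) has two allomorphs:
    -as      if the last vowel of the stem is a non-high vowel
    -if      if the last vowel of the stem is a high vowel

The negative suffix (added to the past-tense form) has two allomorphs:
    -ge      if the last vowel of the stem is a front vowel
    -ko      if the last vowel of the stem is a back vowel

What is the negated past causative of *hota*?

hotaalaasko

Since the final sound of *hota* is /a/ (a vowel), it takes -ala, giving *hotaala*.
The causative form *hotaala* — last vowel /a/ (a non-high vowel) → -as → *hotaalaas*.
The past-tense form *hotaalaas*: last vowel = /a/, a back vowel → -ko → *hotaalaasko*.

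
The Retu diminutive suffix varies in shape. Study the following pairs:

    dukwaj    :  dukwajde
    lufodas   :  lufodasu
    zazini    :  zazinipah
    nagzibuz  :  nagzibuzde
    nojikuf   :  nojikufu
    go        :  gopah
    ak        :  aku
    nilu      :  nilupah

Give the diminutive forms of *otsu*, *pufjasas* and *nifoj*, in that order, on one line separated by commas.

The pattern is voicing of the final sound: -u when the stem ends in a voiceless consonant (*lufodas*, *nojikuf*, *ak*); -de when the stem ends in a voiced consonant (*dukwaj*, *nagzibuz*); -pah when the stem ends in a vowel (*zazini*, *go*, *nilu*).
*otsu* — final sound /u/ (a vowel) → -pah → *otsupah*.
The final sound of *pufjasas* is /s/, which is a voiceless consonant, so the suffix is -u, giving *pufjasasu*.
The final sound of *nifoj* is /j/, which is a voiced consonant, so the suffix is -de, giving *nifojde*.

otsupah, pufjasasu, nifojde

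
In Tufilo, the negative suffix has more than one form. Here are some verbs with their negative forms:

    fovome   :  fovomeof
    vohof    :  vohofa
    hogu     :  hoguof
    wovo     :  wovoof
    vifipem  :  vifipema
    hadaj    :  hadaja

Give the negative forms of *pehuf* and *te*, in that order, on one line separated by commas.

The pattern is consonant vs. vowel: -a when the stem ends in a consonant (*vohof*, *vifipem*, *hadaj*); -of when the stem ends in a vowel (*fovome*, *hogu*, *wovo*).
*pehuf*: final sound = /f/, a consonant → -a → *pehufa*.
*te* — final sound /e/ (a vowel) → -of → *teof*.

pehufa, teof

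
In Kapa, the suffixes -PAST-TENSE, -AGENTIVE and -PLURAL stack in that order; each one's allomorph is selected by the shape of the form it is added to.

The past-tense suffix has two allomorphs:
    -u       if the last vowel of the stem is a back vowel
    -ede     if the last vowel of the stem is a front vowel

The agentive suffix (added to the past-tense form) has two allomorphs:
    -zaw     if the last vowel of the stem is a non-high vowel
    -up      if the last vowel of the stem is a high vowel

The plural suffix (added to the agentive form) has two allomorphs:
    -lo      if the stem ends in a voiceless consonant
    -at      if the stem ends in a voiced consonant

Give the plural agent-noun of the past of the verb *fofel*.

fofeledezawat

*fofel* — last vowel /e/ (a front vowel) → -ede → *fofelede*.
The past-tense form *fofelede*: last vowel = /e/, a non-high vowel → -zaw → *fofeledezaw*.
The final consonant of the agentive form *fofeledezaw* is /w/, which is voiced, so the plural suffix is -at, giving *fofeledezawat*.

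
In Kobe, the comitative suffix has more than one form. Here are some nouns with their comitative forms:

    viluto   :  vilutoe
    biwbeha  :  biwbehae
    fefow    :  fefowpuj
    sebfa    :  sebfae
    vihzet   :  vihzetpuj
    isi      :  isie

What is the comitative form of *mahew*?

The alternation tracks the final sound of the stem — -puj when the stem ends in a consonant (*fefow*, *vihzet*); -e when the stem ends in a vowel (*viluto*, *biwbeha*, *sebfa*, *isi*).
*mahew* — final sound /w/ (a consonant) → -puj → *mahewpuj*.

mahewpuj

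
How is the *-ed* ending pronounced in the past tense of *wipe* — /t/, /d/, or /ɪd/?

/t/

The stem *wipe* ends in a voiceless consonant other than /t/.
The -ed suffix is realized as /ɪd/ after /t, d/; as /t/ after other voiceless consonants; and as /d/ after other voiced sounds.
So -ed on *wipe* is pronounced /t/.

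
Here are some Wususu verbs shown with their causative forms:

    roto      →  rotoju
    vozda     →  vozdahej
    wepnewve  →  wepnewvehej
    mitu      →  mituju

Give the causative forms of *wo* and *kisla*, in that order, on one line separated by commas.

woju, kislahej

Looking at the last vowel of each stem: -ju when the last vowel of the stem is a rounded vowel (*roto*, *mitu*); -hej when the last vowel of the stem is an unrounded vowel (*vozda*, *wepnewve*).
The last vowel of *wo* is /o/, which is a rounded vowel, so the suffix is -ju, giving *woju*.
The last vowel of *kisla* is /a/, which is an unrounded vowel, so the suffix is -hej, giving *kislahej*.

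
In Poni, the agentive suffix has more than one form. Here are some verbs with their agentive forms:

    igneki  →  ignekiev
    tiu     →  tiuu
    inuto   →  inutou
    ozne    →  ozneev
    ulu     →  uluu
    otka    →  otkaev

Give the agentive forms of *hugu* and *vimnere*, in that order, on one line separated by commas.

Looking at the last vowel of each stem: -u when the last vowel of the stem is a rounded vowel (*tiu*, *inuto*, *ulu*); -ev when the last vowel of the stem is an unrounded vowel (*igneki*, *ozne*, *otka*).
The last vowel of *hugu* is /u/, which is a rounded vowel, so the suffix is -u, giving *huguu*.
Since the last vowel of *vimnere* is /e/ (an unrounded vowel), it takes -ev, giving *vimnereev*.

huguu, vimnereev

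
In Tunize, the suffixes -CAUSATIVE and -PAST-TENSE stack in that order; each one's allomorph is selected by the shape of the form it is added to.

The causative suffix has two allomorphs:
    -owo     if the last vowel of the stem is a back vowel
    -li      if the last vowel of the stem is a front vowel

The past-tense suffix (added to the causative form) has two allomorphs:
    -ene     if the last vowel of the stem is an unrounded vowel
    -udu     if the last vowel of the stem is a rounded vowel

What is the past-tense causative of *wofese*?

The last vowel of *wofese* is /e/, which is a front vowel, so the causative suffix is -li, giving *wofeseli*.
The causative form *wofeseli*: last vowel = /i/, an unrounded vowel → -ene → *wofeseliene*.

wofeseliene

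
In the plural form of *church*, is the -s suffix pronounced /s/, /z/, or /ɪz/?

/ɪz/

The stem *church* ends in a sibilant (/s, z, ʃ, ʒ, tʃ, dʒ/).
The plural suffix surfaces as /ɪz/ after sibilants, /s/ after other voiceless consonants, and /z/ after other voiced sounds.
So the plural -s on *church* is pronounced /ɪz/.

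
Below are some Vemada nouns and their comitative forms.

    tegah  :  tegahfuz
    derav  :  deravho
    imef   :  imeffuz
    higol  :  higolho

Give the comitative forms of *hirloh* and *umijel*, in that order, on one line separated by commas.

The suffix is conditioned by the final consonant: -fuz when the stem ends in a voiceless consonant (*tegah*, *imef*); -ho when the stem ends in a voiced consonant (*derav*, *higol*).
The final consonant of *hirloh* is /h/, which is voiceless, so the suffix is -fuz, giving *hirlohfuz*.
Since the final consonant of *umijel* is /l/ (voiced), it takes -ho, giving *umijelho*.

hirlohfuz, umijelho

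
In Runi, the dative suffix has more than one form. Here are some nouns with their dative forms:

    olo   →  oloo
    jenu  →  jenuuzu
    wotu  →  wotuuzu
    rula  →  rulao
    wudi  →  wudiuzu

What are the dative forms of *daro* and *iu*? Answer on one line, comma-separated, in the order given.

daroo, iuuzu

Looking at the last vowel of each stem: -uzu when the last vowel of the stem is a high vowel (*jenu*, *wotu*, *wudi*); -o when the last vowel of the stem is a non-high vowel (*olo*, *rula*).
*daro* — last vowel /o/ (a non-high vowel) → -o → *daroo*.
*iu* — last vowel /u/ (a high vowel) → -uzu → *iuuzu*.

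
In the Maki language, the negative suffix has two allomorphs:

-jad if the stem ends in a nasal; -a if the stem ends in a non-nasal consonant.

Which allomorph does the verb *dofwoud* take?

*dofwoud*: final consonant = /d/, non-nasal → -a.

-a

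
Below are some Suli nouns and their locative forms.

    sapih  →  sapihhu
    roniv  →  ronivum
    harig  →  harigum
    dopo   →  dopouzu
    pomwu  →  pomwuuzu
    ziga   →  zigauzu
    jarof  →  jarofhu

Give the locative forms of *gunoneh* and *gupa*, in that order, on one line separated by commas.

Looking at the final sound of each stem: -hu when the stem ends in a voiceless consonant (*sapih*, *jarof*); -um when the stem ends in a voiced consonant (*roniv*, *harig*); -uzu when the stem ends in a vowel (*dopo*, *pomwu*, *ziga*).
Since the final sound of *gunoneh* is /h/ (a voiceless consonant), it takes -hu, giving *gunonehhu*.
Since the final sound of *gupa* is /a/ (a vowel), it takes -uzu, giving *gupauzu*.

gunonehhu, gupauzu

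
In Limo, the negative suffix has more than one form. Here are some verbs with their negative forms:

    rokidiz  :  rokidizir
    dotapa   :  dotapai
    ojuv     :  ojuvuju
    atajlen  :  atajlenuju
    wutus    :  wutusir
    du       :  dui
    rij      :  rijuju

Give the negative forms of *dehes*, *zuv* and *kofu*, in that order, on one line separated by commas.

dehesir, zuvuju, kofui

The pattern is sibilance of the final sound: -ir when the stem ends in a sibilant (*rokidiz*, *wutus*); -uju when the stem ends in a non-sibilant consonant (*ojuv*, *atajlen*, *rij*); -i when the stem ends in a vowel (*dotapa*, *du*).
*dehes* — final sound /s/ (a sibilant) → -ir → *dehesir*.
Since the final sound of *zuv* is /v/ (a non-sibilant consonant), it takes -uju, giving *zuvuju*.
*kofu* — final sound /u/ (a vowel) → -i → *kofui*.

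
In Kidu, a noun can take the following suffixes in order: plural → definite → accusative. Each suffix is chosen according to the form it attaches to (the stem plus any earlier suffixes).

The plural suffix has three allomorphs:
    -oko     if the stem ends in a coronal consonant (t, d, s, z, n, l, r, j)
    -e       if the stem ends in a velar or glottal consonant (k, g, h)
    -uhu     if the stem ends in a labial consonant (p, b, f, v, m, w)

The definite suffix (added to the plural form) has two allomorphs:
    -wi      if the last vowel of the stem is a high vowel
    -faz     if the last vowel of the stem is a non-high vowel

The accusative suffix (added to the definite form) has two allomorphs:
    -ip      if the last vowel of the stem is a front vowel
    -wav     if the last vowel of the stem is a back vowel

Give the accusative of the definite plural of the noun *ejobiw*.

The final consonant of *ejobiw* is /w/, which is labial, so the plural suffix is -uhu, giving *ejobiwuhu*.
The plural form *ejobiwuhu* — last vowel /u/ (a high vowel) → -wi → *ejobiwuhuwi*.
The last vowel of the definite form *ejobiwuhuwi* is /i/, which is a front vowel, so the accusative suffix is -ip, giving *ejobiwuhuwiip*.

ejobiwuhuwiip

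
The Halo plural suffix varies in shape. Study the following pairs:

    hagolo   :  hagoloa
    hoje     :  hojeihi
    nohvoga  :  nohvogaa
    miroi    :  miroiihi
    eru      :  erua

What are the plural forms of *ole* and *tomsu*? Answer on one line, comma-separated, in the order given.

oleihi, tomsua

The pattern is front/back vowel harmony: -ihi when the last vowel of the stem is a front vowel (*hoje*, *miroi*); -a when the last vowel of the stem is a back vowel (*hagolo*, *nohvoga*, *eru*).
The last vowel of *ole* is /e/, which is a front vowel, so the suffix is -ihi, giving *oleihi*.
The last vowel of *tomsu* is /u/, which is a back vowel, so the suffix is -a, giving *tomsua*.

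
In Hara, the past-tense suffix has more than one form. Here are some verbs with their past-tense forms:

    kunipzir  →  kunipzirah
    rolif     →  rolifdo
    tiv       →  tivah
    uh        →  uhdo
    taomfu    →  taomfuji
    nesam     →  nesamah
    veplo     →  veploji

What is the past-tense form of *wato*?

watoji

The alternation tracks the final sound of the stem — -do when the stem ends in a voiceless consonant (*rolif*, *uh*); -ah when the stem ends in a voiced consonant (*kunipzir*, *tiv*, *nesam*); -ji when the stem ends in a vowel (*taomfu*, *veplo*).
*wato*: final sound = /o/, a vowel → -ji → *watoji*.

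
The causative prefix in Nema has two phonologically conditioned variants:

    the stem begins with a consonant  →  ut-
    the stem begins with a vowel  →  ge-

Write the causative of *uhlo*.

geuhlo

Since the first sound of *uhlo* is /u/ (a vowel), it takes ge-, giving *geuhlo*.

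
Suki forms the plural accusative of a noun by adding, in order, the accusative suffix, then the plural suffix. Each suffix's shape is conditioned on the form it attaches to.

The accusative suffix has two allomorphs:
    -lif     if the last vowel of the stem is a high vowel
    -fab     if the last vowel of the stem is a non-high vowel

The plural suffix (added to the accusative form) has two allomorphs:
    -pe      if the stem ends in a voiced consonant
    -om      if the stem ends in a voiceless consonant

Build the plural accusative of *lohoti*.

lohotilifom

The last vowel of *lohoti* is /i/, which is a high vowel, so the accusative suffix is -lif, giving *lohotilif*.
The accusative form *lohotilif* — final consonant /f/ (voiceless) → -om → *lohotilifom*.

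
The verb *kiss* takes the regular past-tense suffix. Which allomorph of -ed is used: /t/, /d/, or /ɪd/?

/t/

The stem *kiss* ends in a voiceless consonant other than /t/.
The -ed suffix is realized as /ɪd/ after /t, d/; as /t/ after other voiceless consonants; and as /d/ after other voiced sounds.
So -ed on *kiss* is pronounced /t/.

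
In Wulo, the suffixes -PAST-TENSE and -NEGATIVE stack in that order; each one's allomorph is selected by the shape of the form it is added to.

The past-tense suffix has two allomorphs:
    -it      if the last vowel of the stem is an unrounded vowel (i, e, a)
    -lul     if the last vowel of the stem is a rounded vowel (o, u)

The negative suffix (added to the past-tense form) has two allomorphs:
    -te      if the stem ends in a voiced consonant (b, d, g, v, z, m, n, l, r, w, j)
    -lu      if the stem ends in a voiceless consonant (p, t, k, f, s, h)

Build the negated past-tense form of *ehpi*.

The last vowel of *ehpi* is /i/, which is an unrounded vowel, so the past-tense suffix is -it, giving *ehpiit*.
The past-tense form *ehpiit*: final consonant = /t/, voiceless → -lu → *ehpiitlu*.

ehpiitlu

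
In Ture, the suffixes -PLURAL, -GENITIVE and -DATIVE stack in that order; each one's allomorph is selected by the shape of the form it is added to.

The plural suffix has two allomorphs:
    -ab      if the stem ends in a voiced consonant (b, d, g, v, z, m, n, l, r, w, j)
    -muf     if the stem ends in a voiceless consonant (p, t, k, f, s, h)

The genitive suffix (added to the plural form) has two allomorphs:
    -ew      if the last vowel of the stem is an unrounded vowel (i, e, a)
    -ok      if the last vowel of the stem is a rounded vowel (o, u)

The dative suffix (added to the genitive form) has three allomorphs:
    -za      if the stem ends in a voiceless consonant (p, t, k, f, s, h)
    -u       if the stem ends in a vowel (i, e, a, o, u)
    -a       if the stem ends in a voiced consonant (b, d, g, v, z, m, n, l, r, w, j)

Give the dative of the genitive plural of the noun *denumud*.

denumudabewa

The final consonant of *denumud* is /d/, which is voiced, so the plural suffix is -ab, giving *denumudab*.
The last vowel of the plural form *denumudab* is /a/, which is an unrounded vowel, so the genitive suffix is -ew, giving *denumudabew*.
The genitive form *denumudabew* — final sound /w/ (a voiced consonant) → -a → *denumudabewa*.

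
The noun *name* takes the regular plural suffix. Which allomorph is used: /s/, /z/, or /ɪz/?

The stem *name* ends in a voiced non-sibilant sound.
The plural suffix surfaces as /ɪz/ after sibilants, /s/ after other voiceless consonants, and /z/ after other voiced sounds.
So the plural -s on *name* is pronounced /z/.

/z/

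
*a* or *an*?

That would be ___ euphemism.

The indefinite article is chosen by the initial *sound* of the following word, not its spelling.
*euphemism* begins with the sound /juː/ (eu pronounced /juː/) — a consonant sound.
So the article is *a*: That would be a euphemism.

a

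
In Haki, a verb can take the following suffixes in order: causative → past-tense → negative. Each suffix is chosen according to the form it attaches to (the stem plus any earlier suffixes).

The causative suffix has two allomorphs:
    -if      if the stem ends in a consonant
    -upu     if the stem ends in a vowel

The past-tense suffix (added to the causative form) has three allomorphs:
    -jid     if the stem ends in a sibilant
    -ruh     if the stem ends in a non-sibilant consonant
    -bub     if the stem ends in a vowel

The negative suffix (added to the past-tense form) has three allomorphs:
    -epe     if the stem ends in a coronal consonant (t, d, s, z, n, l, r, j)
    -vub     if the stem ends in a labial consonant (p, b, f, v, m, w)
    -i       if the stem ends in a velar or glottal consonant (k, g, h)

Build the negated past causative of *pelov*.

pelovifruhi

*pelov*: final sound = /v/, a consonant → -if → *pelovif*.
The causative form *pelovif*: final sound = /f/, a non-sibilant consonant → -ruh → *pelovifruh*.
The past-tense form *pelovifruh* — final consonant /h/ (velar/glottal) → -i → *pelovifruhi*.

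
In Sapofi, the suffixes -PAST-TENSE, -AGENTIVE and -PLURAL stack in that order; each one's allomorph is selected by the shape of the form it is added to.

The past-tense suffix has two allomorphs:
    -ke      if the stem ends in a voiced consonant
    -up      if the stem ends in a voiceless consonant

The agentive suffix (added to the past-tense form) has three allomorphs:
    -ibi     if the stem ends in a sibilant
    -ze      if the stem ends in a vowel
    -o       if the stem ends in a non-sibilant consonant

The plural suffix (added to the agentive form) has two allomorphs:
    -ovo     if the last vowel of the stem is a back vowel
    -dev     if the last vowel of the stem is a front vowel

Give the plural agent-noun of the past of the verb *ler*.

lerkezedev

Since the final consonant of *ler* is /r/ (voiced), it takes -ke, giving *lerke*.
The final sound of the past-tense form *lerke* is /e/, which is a vowel, so the agentive suffix is -ze, giving *lerkeze*.
The agentive form *lerkeze* — last vowel /e/ (a front vowel) → -dev → *lerkezedev*.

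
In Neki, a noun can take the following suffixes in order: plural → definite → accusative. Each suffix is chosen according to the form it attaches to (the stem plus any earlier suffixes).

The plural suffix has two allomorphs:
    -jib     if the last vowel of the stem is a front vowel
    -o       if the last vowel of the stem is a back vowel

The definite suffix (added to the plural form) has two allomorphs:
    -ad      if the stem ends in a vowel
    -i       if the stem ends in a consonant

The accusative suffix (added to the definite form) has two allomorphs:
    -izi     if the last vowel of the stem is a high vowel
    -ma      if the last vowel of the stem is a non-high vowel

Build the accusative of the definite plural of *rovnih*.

rovnihjibiizi

*rovnih*: last vowel = /i/, a front vowel → -jib → *rovnihjib*.
The plural form *rovnihjib*: final sound = /b/, a consonant → -i → *rovnihjibi*.
Since the last vowel of the definite form *rovnihjibi* is /i/ (a high vowel), it takes -izi, giving *rovnihjibiizi*.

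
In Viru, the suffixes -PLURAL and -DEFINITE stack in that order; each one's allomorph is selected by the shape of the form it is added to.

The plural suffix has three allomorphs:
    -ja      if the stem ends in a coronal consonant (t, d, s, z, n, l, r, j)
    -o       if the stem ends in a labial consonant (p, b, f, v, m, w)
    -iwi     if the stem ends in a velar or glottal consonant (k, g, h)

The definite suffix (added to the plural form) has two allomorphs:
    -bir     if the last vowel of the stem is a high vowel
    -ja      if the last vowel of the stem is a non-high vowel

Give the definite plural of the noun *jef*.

jefoja

*jef*: final consonant = /f/, labial → -o → *jefo*.
The plural form *jefo* — last vowel /o/ (a non-high vowel) → -ja → *jefoja*.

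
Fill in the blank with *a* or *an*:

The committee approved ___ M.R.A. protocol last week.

an

The indefinite article is chosen by the initial *sound* of the following word, not its spelling.
The initialism *M.R.A.* is read letter by letter; the first letter, M, is pronounced /ɛm/, which begins with a vowel sound.
So the article is *an*: The committee approved an M.R.A. protocol last week.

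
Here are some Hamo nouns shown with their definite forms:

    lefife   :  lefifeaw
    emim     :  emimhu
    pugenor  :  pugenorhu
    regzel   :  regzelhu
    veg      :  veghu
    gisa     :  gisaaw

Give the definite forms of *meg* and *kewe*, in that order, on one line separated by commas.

The pattern is consonant vs. vowel: -hu when the stem ends in a consonant (*emim*, *pugenor*, *regzel*, *veg*); -aw when the stem ends in a vowel (*lefife*, *gisa*).
*meg* — final sound /g/ (a consonant) → -hu → *meghu*.
*kewe*: final sound = /e/, a vowel → -aw → *keweaw*.

meghu, keweaw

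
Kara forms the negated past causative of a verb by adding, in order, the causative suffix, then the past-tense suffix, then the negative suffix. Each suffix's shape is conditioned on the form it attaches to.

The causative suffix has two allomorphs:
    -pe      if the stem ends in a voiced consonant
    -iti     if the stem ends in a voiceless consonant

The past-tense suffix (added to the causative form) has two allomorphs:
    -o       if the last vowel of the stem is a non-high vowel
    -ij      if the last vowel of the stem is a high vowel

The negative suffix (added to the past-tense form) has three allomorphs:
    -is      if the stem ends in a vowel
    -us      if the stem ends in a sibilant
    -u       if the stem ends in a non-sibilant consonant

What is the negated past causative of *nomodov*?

nomodovpeois

*nomodov* — final consonant /v/ (voiced) → -pe → *nomodovpe*.
The causative form *nomodovpe*: last vowel = /e/, a non-high vowel → -o → *nomodovpeo*.
The final sound of the past-tense form *nomodovpeo* is /o/, which is a vowel, so the negative suffix is -is, giving *nomodovpeois*.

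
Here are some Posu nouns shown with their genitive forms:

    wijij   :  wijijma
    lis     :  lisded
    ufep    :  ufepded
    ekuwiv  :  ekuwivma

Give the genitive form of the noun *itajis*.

The suffix is conditioned by the final consonant: -ded when the stem ends in a voiceless consonant (*lis*, *ufep*); -ma when the stem ends in a voiced consonant (*wijij*, *ekuwiv*).
Since the final consonant of *itajis* is /s/ (voiceless), it takes -ded, giving *itajisded*.

itajisded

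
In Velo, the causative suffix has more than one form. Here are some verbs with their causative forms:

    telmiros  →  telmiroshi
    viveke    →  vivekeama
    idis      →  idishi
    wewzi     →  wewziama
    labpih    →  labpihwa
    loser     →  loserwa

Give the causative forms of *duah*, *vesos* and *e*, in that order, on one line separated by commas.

Looking at the final sound of each stem: -hi when the stem ends in a sibilant (*telmiros*, *idis*); -wa when the stem ends in a non-sibilant consonant (*labpih*, *loser*); -ama when the stem ends in a vowel (*viveke*, *wewzi*).
Since the final sound of *duah* is /h/ (a non-sibilant consonant), it takes -wa, giving *duahwa*.
The final sound of *vesos* is /s/, which is a sibilant, so the suffix is -hi, giving *vesoshi*.
*e*: final sound = /e/, a vowel → -ama → *eama*.

duahwa, vesoshi, eama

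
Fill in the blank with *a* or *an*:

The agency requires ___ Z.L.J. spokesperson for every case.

a

The indefinite article is chosen by the initial *sound* of the following word, not its spelling.
The initialism *Z.L.J.* is read letter by letter; the first letter, Z, is pronounced /ziː/, which begins with a consonant sound.
So the article is *a*: The agency requires a Z.L.J. spokesperson for every case.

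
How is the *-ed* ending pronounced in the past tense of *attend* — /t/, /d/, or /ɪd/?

/ɪd/

The stem *attend* ends in /t/ or /d/.
The -ed suffix is realized as /ɪd/ after /t, d/; as /t/ after other voiceless consonants; and as /d/ after other voiced sounds.
So -ed on *attend* is pronounced /ɪd/.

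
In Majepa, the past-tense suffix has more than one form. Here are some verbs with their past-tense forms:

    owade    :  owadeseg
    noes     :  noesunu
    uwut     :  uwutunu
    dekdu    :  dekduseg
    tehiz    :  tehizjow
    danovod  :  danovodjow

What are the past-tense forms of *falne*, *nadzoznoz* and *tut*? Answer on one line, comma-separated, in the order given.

The alternation tracks the final sound of the stem — -unu when the stem ends in a voiceless consonant (*noes*, *uwut*); -jow when the stem ends in a voiced consonant (*tehiz*, *danovod*); -seg when the stem ends in a vowel (*owade*, *dekdu*).
Since the final sound of *falne* is /e/ (a vowel), it takes -seg, giving *falneseg*.
*nadzoznoz*: final sound = /z/, a voiced consonant → -jow → *nadzoznozjow*.
Since the final sound of *tut* is /t/ (a voiceless consonant), it takes -unu, giving *tutunu*.

falneseg, nadzoznozjow, tutunu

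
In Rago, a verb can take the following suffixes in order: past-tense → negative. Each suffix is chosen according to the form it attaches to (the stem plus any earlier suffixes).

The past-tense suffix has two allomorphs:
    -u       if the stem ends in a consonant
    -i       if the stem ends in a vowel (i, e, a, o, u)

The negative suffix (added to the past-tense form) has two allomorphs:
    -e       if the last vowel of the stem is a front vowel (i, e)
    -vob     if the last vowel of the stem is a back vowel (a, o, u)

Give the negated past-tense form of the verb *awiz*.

awizuvob

*awiz*: final sound = /z/, a consonant → -u → *awizu*.
The last vowel of the past-tense form *awizu* is /u/, which is a back vowel, so the negative suffix is -vob, giving *awizuvob*.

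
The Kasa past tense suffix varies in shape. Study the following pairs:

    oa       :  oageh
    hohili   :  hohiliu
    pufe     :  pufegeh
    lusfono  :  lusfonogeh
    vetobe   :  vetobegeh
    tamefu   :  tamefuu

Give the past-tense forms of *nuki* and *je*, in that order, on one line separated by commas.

nukiu, jegeh

The alternation tracks the last vowel of the stem — -u when the last vowel of the stem is a high vowel (*hohili*, *tamefu*); -geh when the last vowel of the stem is a non-high vowel (*oa*, *pufe*, *lusfono*, *vetobe*).
*nuki* — last vowel /i/ (a high vowel) → -u → *nukiu*.
*je* — last vowel /e/ (a non-high vowel) → -geh → *jegeh*.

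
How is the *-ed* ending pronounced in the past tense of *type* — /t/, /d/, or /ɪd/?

/t/

The stem *type* ends in a voiceless consonant other than /t/.
The -ed suffix is realized as /ɪd/ after /t, d/; as /t/ after other voiceless consonants; and as /d/ after other voiced sounds.
So -ed on *type* is pronounced /t/.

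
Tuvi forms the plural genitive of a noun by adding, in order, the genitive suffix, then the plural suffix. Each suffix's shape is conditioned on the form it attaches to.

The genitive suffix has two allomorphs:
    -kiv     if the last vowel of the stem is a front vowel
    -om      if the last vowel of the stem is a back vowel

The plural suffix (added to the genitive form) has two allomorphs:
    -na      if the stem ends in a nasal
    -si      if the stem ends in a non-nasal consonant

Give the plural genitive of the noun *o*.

*o*: last vowel = /o/, a back vowel → -om → *oom*.
The genitive form *oom* — final consonant /m/ (a nasal) → -na → *oomna*.

oomna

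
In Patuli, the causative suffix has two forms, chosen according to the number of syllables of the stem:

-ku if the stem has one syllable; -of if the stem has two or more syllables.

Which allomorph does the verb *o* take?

With one syllable, *o* takes -ku.

-ku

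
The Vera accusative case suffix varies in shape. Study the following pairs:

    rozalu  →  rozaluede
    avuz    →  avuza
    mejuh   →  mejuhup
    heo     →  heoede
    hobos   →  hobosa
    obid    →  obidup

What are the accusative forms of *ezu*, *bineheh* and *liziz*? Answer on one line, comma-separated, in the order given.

The suffix is conditioned by the final sound: -a when the stem ends in a sibilant (*avuz*, *hobos*); -up when the stem ends in a non-sibilant consonant (*mejuh*, *obid*); -ede when the stem ends in a vowel (*rozalu*, *heo*).
*ezu*: final sound = /u/, a vowel → -ede → *ezuede*.
*bineheh* — final sound /h/ (a non-sibilant consonant) → -up → *binehehup*.
*liziz* — final sound /z/ (a sibilant) → -a → *liziza*.

ezuede, binehehup, liziza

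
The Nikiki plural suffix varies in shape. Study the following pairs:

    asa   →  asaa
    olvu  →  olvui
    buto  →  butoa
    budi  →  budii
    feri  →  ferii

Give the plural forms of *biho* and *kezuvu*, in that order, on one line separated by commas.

bihoa, kezuvui

The suffix is conditioned by the last vowel: -i when the last vowel of the stem is a high vowel (*olvu*, *budi*, *feri*); -a when the last vowel of the stem is a non-high vowel (*asa*, *buto*).
*biho*: last vowel = /o/, a non-high vowel → -a → *bihoa*.
*kezuvu*: last vowel = /u/, a high vowel → -i → *kezuvui*.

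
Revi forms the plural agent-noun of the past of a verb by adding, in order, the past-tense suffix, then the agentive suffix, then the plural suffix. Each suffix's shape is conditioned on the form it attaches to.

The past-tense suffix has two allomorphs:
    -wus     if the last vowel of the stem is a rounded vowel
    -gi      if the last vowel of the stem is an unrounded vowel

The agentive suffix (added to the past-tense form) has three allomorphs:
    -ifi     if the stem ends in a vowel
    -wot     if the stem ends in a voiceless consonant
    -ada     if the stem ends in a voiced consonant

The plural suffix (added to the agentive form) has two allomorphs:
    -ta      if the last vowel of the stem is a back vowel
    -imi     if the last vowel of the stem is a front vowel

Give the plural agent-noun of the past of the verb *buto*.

The last vowel of *buto* is /o/, which is a rounded vowel, so the past-tense suffix is -wus, giving *butowus*.
The past-tense form *butowus* — final sound /s/ (a voiceless consonant) → -wot → *butowuswot*.
The agentive form *butowuswot*: last vowel = /o/, a back vowel → -ta → *butowuswotta*.

butowuswotta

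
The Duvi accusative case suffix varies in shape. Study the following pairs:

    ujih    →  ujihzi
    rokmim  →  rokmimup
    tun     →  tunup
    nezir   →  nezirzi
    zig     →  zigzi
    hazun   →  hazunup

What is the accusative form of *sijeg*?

sijegzi

The pattern is nasality of the final consonant: -up when the stem ends in a nasal (*rokmim*, *tun*, *hazun*); -zi when the stem ends in a non-nasal consonant (*ujih*, *nezir*, *zig*).
Since the final consonant of *sijeg* is /g/ (non-nasal), it takes -zi, giving *sijegzi*.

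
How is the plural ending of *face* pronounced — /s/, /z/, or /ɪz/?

The stem *face* ends in a sibilant (/s, z, ʃ, ʒ, tʃ, dʒ/).
The plural suffix surfaces as /ɪz/ after sibilants, /s/ after other voiceless consonants, and /z/ after other voiced sounds.
So the plural -s on *face* is pronounced /ɪz/.

/ɪz/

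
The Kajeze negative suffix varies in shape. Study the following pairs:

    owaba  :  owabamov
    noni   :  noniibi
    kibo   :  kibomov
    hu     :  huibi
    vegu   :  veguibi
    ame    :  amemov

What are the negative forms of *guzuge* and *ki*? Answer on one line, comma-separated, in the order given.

guzugemov, kiibi

The suffix is conditioned by the last vowel: -ibi when the last vowel of the stem is a high vowel (*noni*, *hu*, *vegu*); -mov when the last vowel of the stem is a non-high vowel (*owaba*, *kibo*, *ame*).
*guzuge*: last vowel = /e/, a non-high vowel → -mov → *guzugemov*.
*ki* — last vowel /i/ (a high vowel) → -ibi → *kiibi*.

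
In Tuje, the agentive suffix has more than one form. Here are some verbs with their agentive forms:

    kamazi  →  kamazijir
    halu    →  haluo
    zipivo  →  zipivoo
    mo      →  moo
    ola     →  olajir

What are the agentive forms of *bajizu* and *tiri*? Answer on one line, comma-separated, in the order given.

bajizuo, tirijir

The alternation tracks the last vowel of the stem — -o when the last vowel of the stem is a rounded vowel (*halu*, *zipivo*, *mo*); -jir when the last vowel of the stem is an unrounded vowel (*kamazi*, *ola*).
The last vowel of *bajizu* is /u/, which is a rounded vowel, so the suffix is -o, giving *bajizuo*.
Since the last vowel of *tiri* is /i/ (an unrounded vowel), it takes -jir, giving *tirijir*.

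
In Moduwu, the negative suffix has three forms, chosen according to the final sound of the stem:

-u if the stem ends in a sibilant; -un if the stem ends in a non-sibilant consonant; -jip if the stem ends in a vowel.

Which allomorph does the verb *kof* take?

-un

The final sound of *kof* is /f/, which is a non-sibilant consonant, so the suffix is -un.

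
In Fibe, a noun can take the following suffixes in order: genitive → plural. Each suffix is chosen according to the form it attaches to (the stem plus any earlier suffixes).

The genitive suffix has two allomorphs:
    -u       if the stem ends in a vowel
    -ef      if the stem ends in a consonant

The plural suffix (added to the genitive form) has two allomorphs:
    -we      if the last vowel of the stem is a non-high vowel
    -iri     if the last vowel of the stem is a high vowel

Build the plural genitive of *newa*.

*newa* — final sound /a/ (a vowel) → -u → *newau*.
The last vowel of the genitive form *newau* is /u/, which is a high vowel, so the plural suffix is -iri, giving *newauiri*.

newauiri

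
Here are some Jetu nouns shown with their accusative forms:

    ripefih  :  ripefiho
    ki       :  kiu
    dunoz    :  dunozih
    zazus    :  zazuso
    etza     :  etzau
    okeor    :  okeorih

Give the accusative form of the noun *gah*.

The pattern is voicing of the final sound: -o when the stem ends in a voiceless consonant (*ripefih*, *zazus*); -ih when the stem ends in a voiced consonant (*dunoz*, *okeor*); -u when the stem ends in a vowel (*ki*, *etza*).
The final sound of *gah* is /h/, which is a voiceless consonant, so the suffix is -o, giving *gaho*.

gaho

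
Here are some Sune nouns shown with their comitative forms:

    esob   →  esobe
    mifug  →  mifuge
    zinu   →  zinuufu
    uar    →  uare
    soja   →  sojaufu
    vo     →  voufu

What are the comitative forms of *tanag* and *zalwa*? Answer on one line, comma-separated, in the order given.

tanage, zalwaufu

Looking at the final sound of each stem: -e when the stem ends in a consonant (*esob*, *mifug*, *uar*); -ufu when the stem ends in a vowel (*zinu*, *soja*, *vo*).
Since the final sound of *tanag* is /g/ (a consonant), it takes -e, giving *tanage*.
*zalwa*: final sound = /a/, a vowel → -ufu → *zalwaufu*.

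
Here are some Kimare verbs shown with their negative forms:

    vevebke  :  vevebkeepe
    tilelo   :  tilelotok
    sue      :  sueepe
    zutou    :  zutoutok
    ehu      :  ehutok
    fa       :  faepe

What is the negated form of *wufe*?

Looking at the last vowel of each stem: -tok when the last vowel of the stem is a rounded vowel (*tilelo*, *zutou*, *ehu*); -epe when the last vowel of the stem is an unrounded vowel (*vevebke*, *sue*, *fa*).
*wufe* — last vowel /e/ (an unrounded vowel) → -epe → *wufeepe*.

wufeepe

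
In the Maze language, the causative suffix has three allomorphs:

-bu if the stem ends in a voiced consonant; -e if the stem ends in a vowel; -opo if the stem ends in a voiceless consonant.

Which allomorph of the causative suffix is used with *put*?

-opo

Since the final sound of *put* is /t/ (a voiceless consonant), it takes -opo.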